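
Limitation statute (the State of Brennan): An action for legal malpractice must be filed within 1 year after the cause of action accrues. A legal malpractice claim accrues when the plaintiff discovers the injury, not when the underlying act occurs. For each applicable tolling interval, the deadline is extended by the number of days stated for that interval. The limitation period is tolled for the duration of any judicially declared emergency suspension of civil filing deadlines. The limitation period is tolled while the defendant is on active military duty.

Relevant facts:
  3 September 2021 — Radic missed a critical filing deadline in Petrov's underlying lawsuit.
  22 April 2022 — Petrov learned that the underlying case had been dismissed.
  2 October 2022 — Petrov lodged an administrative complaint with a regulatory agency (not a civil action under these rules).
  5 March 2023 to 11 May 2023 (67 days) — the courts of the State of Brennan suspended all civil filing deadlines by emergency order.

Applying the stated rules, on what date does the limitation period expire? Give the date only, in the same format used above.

28 June 2023

Under the discovery rule, the claim accrued on 22 April 2022, when Petrov discovered the injury — not on the 3 September 2021 date of the underlying act.
1 year from 22 April 2022 is 22 April 2023.
The emergency suspension of filing deadlines from 5 March 2023 to 11 May 2023 tolled the period for 67 days, extending the deadline to 28 June 2023.
The other events in the timeline have no effect on the limitation period under the stated rules.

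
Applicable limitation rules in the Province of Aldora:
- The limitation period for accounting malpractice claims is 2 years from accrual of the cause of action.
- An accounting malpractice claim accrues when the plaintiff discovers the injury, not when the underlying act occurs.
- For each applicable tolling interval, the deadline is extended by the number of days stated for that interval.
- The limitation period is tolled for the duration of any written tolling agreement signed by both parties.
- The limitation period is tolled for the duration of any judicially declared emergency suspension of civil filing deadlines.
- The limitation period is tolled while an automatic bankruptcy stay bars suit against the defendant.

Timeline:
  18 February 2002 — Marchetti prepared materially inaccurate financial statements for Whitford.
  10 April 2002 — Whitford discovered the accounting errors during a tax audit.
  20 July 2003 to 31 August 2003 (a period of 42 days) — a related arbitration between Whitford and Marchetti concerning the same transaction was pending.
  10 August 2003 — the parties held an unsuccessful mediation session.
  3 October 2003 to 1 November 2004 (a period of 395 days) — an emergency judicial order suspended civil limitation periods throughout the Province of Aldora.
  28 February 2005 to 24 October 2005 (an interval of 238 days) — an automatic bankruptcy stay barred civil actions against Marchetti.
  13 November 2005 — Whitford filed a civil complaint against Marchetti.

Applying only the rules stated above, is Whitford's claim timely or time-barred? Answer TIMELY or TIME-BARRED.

TIMELY

Under the discovery rule, the claim accrued on 10 April 2002, when Whitford discovered the injury — not on the 18 February 2002 date of the underlying act.
Adding the 2 years base period to 10 April 2002 gives a deadline of 10 April 2004, before any tolling.
The period was tolled for 395 days by the emergency suspension of filing deadlines (3 October 2003 to 1 November 2004), pushing the deadline to 10 May 2005.
Because the automatic bankruptcy stay ran from 28 February 2005 to 24 October 2005, the deadline is extended by 238 days to 3 January 2006.
Although a pending arbitration ran from 20 July 2003 to 31 August 2003, the stated rules do not make that a tolling event, so it is disregarded.
None of the other events listed affects the running of the period under the stated rules.
The 13 November 2005 filing precedes the 3 January 2006 deadline; the claim is timely.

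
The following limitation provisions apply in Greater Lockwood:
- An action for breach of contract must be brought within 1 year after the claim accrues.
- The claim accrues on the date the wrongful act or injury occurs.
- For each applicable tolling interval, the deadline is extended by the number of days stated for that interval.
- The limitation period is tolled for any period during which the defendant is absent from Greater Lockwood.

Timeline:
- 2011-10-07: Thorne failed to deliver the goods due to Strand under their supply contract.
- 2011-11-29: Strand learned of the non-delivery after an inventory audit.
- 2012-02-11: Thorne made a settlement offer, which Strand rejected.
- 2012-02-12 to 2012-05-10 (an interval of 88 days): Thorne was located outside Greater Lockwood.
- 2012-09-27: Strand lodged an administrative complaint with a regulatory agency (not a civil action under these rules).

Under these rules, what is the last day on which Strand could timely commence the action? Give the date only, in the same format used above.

The claim accrued on 2011-10-07, when the wrongful act occurred; under the stated occurrence rule the 2011-11-29 discovery does not delay accrual.
The untolled deadline — 1 year after 2011-10-07 — is 2012-10-07.
Because the defendant's absence from the jurisdiction ran from 2012-02-12 to 2012-05-10, the deadline is extended by 88 days to 2013-01-03.
The other events in the timeline have no effect on the limitation period under the stated rules.

2013-01-03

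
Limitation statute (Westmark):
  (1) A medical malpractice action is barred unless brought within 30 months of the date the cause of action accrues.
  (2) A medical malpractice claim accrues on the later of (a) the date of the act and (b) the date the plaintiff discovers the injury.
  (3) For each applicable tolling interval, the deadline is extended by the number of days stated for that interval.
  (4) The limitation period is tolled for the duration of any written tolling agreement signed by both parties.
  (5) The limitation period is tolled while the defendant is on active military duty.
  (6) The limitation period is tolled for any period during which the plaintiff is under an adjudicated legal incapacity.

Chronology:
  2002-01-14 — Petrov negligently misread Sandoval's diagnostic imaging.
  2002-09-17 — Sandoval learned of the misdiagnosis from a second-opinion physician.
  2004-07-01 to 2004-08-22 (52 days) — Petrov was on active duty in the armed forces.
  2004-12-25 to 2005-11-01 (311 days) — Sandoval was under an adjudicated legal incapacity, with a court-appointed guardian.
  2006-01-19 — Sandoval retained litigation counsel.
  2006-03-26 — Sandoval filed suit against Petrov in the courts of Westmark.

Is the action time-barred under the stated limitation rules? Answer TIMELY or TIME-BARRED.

TIME-BARRED

Because discovery on 2002-09-17 post-dates the 2002-01-14 act, accrual under the later-of rule falls on 2002-09-17.
30 months from 2002-09-17 is 2005-03-17.
Because the defendant's active military service ran from 2004-07-01 to 2004-08-22, the deadline is extended by 52 days to 2005-05-08.
Because the plaintiff's legal incapacity ran from 2004-12-25 to 2005-11-01, the deadline is extended by 311 days to 2006-03-15.
The other events in the timeline have no effect on the limitation period under the stated rules.
The 2006-03-26 filing falls after the 2006-03-15 deadline; the claim is time-barred.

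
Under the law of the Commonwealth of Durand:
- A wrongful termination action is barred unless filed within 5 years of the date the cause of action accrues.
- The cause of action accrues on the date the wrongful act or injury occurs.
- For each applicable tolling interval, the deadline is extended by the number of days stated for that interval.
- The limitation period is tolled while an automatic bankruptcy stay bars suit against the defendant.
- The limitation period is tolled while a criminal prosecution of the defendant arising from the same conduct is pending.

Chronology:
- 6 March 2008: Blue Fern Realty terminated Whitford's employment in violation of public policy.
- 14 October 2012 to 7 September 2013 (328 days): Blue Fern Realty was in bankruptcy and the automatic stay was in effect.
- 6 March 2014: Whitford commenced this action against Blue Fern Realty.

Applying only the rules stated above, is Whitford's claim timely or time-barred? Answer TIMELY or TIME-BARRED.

TIME-BARRED

The claim accrued on 6 March 2008, when the wrongful act occurred.
Adding the 5 years base period to 6 March 2008 gives a deadline of 6 March 2013, before any tolling.
The automatic bankruptcy stay from 14 October 2012 to 7 September 2013 tolled the period for 328 days, extending the deadline to 28 January 2014.
The 6 March 2014 filing falls after the 28 January 2014 deadline; the claim is time-barred.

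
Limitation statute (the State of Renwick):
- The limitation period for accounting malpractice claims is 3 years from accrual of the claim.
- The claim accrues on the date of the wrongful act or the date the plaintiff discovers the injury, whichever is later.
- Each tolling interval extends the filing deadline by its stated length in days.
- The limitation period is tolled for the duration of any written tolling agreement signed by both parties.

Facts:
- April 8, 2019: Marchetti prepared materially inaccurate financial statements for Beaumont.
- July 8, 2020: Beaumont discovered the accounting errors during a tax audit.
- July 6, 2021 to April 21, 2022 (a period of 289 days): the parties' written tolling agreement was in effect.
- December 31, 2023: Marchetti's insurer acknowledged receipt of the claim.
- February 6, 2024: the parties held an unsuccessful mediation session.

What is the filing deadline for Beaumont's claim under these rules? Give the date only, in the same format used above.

April 22, 2024

Because discovery on July 8, 2020 post-dates the April 8, 2019 act, accrual under the later-of rule falls on July 8, 2020.
3 years from July 8, 2020 is July 8, 2023.
The period was tolled for 289 days by the written tolling agreement (July 6, 2021 to April 21, 2022), pushing the deadline to April 22, 2024.
Nothing else in the chronology tolls or restarts the period.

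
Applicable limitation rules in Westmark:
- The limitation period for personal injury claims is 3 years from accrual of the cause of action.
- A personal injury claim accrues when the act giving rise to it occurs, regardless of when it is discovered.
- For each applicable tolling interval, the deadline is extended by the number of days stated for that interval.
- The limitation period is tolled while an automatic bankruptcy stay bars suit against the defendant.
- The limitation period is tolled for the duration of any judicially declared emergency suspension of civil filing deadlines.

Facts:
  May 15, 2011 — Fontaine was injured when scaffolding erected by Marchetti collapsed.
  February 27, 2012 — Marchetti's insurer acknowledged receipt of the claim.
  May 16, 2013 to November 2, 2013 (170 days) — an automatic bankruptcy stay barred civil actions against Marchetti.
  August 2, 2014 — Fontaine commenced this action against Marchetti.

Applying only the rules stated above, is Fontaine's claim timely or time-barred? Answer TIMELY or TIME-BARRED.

TIMELY

The limitation period began to run on May 15, 2011.
Adding the 3 years base period to May 15, 2011 gives a deadline of May 15, 2014, before any tolling.
The automatic bankruptcy stay from May 16, 2013 to November 2, 2013 tolled the period for 170 days, extending the deadline to November 1, 2014.
None of the other events listed affects the running of the period under the stated rules.
Fontaine filed on August 2, 2014, before the November 1, 2014 deadline, so the action is timely.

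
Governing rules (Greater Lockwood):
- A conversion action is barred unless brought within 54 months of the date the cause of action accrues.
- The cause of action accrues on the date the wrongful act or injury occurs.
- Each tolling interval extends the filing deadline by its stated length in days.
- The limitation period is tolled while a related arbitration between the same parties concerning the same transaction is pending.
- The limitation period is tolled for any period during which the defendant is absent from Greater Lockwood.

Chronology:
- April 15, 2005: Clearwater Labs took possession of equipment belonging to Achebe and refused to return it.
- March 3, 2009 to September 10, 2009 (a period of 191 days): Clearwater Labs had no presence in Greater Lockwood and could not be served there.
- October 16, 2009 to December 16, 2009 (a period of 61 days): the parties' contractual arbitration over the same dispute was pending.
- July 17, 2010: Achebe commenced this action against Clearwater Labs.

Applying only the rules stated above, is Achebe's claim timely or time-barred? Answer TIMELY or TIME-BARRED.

The cause of action accrued on April 15, 2005, the date of the act.
The untolled deadline — 54 months after April 15, 2005 — is October 15, 2009.
The period was tolled for 191 days by the defendant's absence from the jurisdiction (March 3, 2009 to September 10, 2009), pushing the deadline to April 24, 2010.
Because the pending related arbitration ran from October 16, 2009 to December 16, 2009, the deadline is extended by 61 days to June 24, 2010.
The July 17, 2010 filing falls after the June 24, 2010 deadline; the claim is time-barred.

TIME-BARRED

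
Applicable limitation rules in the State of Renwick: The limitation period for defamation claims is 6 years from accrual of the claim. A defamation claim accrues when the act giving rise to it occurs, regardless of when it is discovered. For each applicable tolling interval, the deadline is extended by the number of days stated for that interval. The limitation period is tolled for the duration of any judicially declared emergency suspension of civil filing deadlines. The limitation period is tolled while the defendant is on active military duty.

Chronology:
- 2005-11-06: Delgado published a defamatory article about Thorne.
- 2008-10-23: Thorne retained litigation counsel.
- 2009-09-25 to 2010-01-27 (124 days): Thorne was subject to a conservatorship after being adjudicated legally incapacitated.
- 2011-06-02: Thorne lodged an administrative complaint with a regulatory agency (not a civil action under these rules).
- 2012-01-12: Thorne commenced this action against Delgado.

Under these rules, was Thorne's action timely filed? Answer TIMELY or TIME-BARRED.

The claim accrued on 2005-11-06, when the wrongful act occurred.
The untolled deadline — 6 years after 2005-11-06 — is 2011-11-06.
The plaintiff's legal incapacity from 2009-09-25 to 2010-01-27 does not toll the period, because no stated rule makes the plaintiff's incapacity a tolling event.
The other events in the timeline have no effect on the limitation period under the stated rules.
Filing on 2012-01-12 missed the 2011-11-06 deadline — the action is time-barred.

TIME-BARRED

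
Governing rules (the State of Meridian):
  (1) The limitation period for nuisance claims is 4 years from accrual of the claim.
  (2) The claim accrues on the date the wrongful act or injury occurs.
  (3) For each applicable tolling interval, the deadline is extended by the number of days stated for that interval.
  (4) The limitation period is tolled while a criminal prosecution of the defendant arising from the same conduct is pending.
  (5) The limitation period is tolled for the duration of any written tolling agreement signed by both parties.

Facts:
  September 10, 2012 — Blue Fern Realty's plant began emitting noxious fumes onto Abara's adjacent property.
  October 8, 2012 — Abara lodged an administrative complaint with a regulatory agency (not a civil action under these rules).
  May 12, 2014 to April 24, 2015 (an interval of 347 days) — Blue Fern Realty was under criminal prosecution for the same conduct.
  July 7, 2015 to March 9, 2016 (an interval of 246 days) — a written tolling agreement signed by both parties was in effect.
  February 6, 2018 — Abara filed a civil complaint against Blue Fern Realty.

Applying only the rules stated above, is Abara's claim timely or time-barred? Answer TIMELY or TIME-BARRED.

TIMELY

The claim accrued on September 10, 2012, when the wrongful act occurred.
Adding the 4 years base period to September 10, 2012 gives a deadline of September 10, 2016, before any tolling.
The period was tolled for 347 days by the pending criminal prosecution (May 12, 2014 to April 24, 2015), pushing the deadline to August 23, 2017.
Because the written tolling agreement ran from July 7, 2015 to March 9, 2016, the deadline is extended by 246 days to April 26, 2018.
The other events in the timeline have no effect on the limitation period under the stated rules.
Abara filed on February 6, 2018, before the April 26, 2018 deadline, so the action is timely.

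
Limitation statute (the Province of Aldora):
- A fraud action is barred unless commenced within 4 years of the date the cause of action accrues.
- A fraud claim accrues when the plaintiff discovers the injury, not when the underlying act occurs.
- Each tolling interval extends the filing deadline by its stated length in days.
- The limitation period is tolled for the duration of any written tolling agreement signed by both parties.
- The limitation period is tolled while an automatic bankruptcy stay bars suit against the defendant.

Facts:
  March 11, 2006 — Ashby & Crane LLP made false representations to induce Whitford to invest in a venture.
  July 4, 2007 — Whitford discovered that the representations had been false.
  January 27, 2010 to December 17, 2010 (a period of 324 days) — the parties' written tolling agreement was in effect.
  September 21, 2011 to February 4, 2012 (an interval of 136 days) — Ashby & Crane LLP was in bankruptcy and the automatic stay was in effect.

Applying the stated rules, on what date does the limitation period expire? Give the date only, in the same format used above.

October 6, 2012

Accrual is tied to discovery, so the period began on July 4, 2007 rather than on March 11, 2006 when the act occurred.
The untolled deadline — 4 years after July 4, 2007 — is July 4, 2011.
The written tolling agreement from January 27, 2010 to December 17, 2010 tolled the period for 324 days, extending the deadline to May 23, 2012.
Because the automatic bankruptcy stay ran from September 21, 2011 to February 4, 2012, the deadline is extended by 136 days to October 6, 2012.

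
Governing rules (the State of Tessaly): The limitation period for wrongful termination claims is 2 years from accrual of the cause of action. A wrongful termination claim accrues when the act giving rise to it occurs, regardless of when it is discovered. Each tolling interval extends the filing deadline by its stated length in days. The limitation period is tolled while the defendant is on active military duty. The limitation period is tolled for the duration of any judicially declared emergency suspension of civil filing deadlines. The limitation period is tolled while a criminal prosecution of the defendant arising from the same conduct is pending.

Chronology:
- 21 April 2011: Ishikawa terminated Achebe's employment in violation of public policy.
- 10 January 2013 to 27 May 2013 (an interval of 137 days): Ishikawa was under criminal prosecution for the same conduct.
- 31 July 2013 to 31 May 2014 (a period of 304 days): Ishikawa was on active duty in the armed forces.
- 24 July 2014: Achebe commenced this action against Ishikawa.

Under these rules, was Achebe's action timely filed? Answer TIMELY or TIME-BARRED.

TIME-BARRED

The cause of action accrued on 21 April 2011, the date of the act.
Adding the 2 years base period to 21 April 2011 gives a deadline of 21 April 2013, before any tolling.
The period was tolled for 137 days by the pending criminal prosecution (10 January 2013 to 27 May 2013), pushing the deadline to 5 September 2013.
The defendant's active military service from 31 July 2013 to 31 May 2014 tolled the period for 304 days, extending the deadline to 6 July 2014.
Filing on 24 July 2014 missed the 6 July 2014 deadline — the action is time-barred.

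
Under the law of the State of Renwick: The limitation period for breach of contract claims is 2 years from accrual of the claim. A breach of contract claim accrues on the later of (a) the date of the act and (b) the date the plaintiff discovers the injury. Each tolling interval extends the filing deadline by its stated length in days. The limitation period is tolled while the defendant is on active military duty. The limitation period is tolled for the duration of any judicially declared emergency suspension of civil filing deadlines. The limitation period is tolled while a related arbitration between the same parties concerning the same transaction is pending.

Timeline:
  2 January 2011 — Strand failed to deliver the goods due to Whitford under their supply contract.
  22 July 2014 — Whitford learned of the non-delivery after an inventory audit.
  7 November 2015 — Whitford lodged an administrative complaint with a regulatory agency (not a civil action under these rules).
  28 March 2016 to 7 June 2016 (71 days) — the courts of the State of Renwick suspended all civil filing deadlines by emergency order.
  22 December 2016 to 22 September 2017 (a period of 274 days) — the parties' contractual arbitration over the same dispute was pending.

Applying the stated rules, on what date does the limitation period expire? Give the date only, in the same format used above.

Taking the later of the act (2 January 2011) and discovery (22 July 2014), the claim accrued on 22 July 2014.
2 years from 22 July 2014 is 22 July 2016.
The period was tolled for 71 days by the emergency suspension of filing deadlines (28 March 2016 to 7 June 2016), pushing the deadline to 1 October 2016.
By the time the pending related arbitration began on 22 December 2016, the limitation period had already expired on 1 October 2016; that interval cannot revive it.
Nothing else in the chronology tolls or restarts the period.

1 October 2016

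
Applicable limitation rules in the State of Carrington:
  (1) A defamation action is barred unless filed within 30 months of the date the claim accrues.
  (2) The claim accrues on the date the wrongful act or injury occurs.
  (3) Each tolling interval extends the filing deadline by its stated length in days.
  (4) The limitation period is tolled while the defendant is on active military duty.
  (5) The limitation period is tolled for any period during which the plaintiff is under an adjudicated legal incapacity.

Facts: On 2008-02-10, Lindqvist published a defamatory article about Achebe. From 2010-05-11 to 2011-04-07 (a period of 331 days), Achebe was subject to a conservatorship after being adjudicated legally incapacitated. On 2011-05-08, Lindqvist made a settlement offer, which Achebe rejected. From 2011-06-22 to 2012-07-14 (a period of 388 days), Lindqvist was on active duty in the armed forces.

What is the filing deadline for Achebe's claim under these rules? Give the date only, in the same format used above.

2012-07-29

The limitation period began to run on 2008-02-10.
30 months from 2008-02-10 is 2010-08-10.
Because the plaintiff's legal incapacity ran from 2010-05-11 to 2011-04-07, the deadline is extended by 331 days to 2011-07-07.
The period was tolled for 388 days by the defendant's active military service (2011-06-22 to 2012-07-14), pushing the deadline to 2012-07-29.
The other events in the timeline have no effect on the limitation period under the stated rules.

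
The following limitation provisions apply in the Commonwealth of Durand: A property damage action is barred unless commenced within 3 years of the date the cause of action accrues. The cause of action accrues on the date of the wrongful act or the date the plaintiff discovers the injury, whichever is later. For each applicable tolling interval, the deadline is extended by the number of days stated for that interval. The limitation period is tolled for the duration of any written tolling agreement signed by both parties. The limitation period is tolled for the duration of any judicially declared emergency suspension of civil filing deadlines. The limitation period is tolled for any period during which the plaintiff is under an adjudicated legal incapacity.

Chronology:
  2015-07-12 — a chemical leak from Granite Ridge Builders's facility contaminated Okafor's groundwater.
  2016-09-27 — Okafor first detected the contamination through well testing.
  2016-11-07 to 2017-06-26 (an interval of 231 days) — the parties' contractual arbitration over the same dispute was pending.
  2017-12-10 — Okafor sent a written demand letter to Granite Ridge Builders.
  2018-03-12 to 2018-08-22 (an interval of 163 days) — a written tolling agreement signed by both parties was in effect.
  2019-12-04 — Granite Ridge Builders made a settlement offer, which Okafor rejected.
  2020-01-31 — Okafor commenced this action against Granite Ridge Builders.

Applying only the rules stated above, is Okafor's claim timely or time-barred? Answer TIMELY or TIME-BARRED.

Taking the later of the act (2015-07-12) and discovery (2016-09-27), the claim accrued on 2016-09-27.
3 years from 2016-09-27 is 2019-09-27.
Because the written tolling agreement ran from 2018-03-12 to 2018-08-22, the deadline is extended by 163 days to 2020-03-08.
No stated provision tolls the period for a pending arbitration, so the interval from 2016-11-07 to 2017-06-26 has no effect on the deadline.
None of the other events listed affects the running of the period under the stated rules.
Okafor filed on 2020-01-31, before the 2020-03-08 deadline, so the action is timely.

TIMELY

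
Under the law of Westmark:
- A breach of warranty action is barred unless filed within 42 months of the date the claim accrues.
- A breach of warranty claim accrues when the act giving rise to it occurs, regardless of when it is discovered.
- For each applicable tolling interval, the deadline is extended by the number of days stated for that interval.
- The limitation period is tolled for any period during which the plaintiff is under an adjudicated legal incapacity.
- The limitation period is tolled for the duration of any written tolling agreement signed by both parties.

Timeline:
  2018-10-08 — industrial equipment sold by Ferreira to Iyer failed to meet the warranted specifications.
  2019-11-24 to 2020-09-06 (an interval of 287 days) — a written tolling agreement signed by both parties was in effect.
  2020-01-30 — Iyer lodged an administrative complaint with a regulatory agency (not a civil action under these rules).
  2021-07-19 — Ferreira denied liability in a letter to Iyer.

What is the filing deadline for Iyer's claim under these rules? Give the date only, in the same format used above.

The claim accrued on 2018-10-08, when the wrongful act occurred.
The untolled deadline — 42 months after 2018-10-08 — is 2022-04-08.
The written tolling agreement from 2019-11-24 to 2020-09-06 tolled the period for 287 days, extending the deadline to 2023-01-20.
Nothing else in the chronology tolls or restarts the period.

2023-01-20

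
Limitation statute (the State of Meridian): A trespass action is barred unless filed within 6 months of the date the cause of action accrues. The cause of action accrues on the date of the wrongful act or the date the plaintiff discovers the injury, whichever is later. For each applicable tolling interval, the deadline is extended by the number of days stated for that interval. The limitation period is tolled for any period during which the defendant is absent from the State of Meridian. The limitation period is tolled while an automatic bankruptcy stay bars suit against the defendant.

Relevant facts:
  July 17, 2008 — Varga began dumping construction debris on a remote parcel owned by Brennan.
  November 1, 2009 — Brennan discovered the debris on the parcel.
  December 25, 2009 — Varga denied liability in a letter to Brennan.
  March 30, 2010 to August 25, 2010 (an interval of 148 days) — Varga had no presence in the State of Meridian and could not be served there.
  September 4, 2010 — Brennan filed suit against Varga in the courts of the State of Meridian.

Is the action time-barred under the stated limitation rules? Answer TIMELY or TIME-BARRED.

TIMELY

Because discovery on November 1, 2009 post-dates the July 17, 2008 act, accrual under the later-of rule falls on November 1, 2009.
6 months from November 1, 2009 is May 1, 2010.
The period was tolled for 148 days by the defendant's absence from the jurisdiction (March 30, 2010 to August 25, 2010), pushing the deadline to September 26, 2010.
None of the other events listed affects the running of the period under the stated rules.
Brennan filed on September 4, 2010, before the September 26, 2010 deadline, so the action is timely.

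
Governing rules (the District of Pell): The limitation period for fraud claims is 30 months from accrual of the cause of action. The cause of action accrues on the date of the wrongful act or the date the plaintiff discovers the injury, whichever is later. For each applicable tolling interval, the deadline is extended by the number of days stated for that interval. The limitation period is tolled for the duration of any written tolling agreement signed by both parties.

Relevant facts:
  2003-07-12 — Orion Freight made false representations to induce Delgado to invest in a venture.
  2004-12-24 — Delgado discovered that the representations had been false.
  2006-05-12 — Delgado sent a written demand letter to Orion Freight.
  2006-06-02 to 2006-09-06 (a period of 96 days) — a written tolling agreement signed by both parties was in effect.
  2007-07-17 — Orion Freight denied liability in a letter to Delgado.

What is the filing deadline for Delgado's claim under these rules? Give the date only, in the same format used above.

2007-09-28

Because discovery on 2004-12-24 post-dates the 2003-07-12 act, accrual under the later-of rule falls on 2004-12-24.
Adding the 30 months base period to 2004-12-24 gives a deadline of 2007-06-24, before any tolling.
Because the written tolling agreement ran from 2006-06-02 to 2006-09-06, the deadline is extended by 96 days to 2007-09-28.
The other events in the timeline have no effect on the limitation period under the stated rules.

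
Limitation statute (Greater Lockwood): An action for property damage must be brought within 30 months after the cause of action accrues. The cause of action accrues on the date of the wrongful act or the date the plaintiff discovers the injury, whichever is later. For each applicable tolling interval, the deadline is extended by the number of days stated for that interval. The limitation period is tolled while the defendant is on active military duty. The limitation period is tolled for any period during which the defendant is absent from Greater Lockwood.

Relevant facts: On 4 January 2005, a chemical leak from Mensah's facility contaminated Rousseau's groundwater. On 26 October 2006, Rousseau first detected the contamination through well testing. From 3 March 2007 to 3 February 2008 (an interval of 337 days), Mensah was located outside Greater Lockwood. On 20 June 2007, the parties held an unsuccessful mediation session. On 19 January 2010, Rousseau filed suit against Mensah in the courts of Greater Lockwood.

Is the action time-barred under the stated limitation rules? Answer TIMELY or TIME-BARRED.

The claim accrued on 26 October 2006 — the later of the 4 January 2005 act and the 26 October 2006 discovery.
The untolled deadline — 30 months after 26 October 2006 — is 26 April 2009.
The defendant's absence from the jurisdiction from 3 March 2007 to 3 February 2008 tolled the period for 337 days, extending the deadline to 29 March 2010.
None of the other events listed affects the running of the period under the stated rules.
Rousseau filed on 19 January 2010, before the 29 March 2010 deadline, so the action is timely.

TIMELY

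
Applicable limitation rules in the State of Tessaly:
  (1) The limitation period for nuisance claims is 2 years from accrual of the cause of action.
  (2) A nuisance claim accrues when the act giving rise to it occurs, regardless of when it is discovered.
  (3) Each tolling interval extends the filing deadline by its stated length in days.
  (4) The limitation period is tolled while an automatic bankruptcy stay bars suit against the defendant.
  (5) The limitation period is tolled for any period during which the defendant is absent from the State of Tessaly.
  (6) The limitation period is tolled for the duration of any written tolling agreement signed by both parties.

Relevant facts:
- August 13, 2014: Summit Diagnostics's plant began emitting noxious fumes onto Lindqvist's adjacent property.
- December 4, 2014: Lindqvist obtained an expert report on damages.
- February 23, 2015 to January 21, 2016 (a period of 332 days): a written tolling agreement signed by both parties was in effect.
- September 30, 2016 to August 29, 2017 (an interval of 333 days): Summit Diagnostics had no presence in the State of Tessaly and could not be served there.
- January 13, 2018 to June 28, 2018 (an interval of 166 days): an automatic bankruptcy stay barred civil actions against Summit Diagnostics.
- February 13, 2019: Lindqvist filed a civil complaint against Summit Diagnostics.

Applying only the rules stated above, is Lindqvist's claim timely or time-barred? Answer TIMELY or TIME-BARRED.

TIME-BARRED

The claim accrued on August 13, 2014, when the wrongful act occurred.
The untolled deadline — 2 years after August 13, 2014 — is August 13, 2016.
The period was tolled for 332 days by the written tolling agreement (February 23, 2015 to January 21, 2016), pushing the deadline to July 11, 2017.
Because the defendant's absence from the jurisdiction ran from September 30, 2016 to August 29, 2017, the deadline is extended by 333 days to June 9, 2018.
The period was tolled for 166 days by the automatic bankruptcy stay (January 13, 2018 to June 28, 2018), pushing the deadline to November 22, 2018.
None of the other events listed affects the running of the period under the stated rules.
Lindqvist filed on February 13, 2019, after the November 22, 2018 deadline, so the action is time-barred.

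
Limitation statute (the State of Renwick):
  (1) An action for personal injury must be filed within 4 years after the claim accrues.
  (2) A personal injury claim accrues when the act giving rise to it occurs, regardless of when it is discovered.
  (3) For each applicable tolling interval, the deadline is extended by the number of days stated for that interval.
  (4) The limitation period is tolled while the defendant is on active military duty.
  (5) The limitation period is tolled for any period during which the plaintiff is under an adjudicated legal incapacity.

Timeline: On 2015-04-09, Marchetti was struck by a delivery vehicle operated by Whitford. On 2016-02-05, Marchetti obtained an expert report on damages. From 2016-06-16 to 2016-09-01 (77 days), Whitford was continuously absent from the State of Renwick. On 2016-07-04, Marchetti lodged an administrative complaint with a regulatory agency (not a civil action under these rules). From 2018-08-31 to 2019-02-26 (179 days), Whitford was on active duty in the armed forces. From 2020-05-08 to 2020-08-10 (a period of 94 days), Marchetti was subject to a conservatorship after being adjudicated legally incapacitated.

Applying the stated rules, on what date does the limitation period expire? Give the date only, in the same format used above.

2019-10-05

The limitation period began to run on 2015-04-09.
The untolled deadline — 4 years after 2015-04-09 — is 2019-04-09.
The period was tolled for 179 days by the defendant's active military service (2018-08-31 to 2019-02-26), pushing the deadline to 2019-10-05.
The plaintiff's legal incapacity from 2020-05-08 to 2020-08-10 began after the period had already run on 2019-10-05, so it has no tolling effect.
No stated provision tolls the period for the defendant's absence, so the interval from 2016-06-16 to 2016-09-01 has no effect on the deadline.
The other events in the timeline have no effect on the limitation period under the stated rules.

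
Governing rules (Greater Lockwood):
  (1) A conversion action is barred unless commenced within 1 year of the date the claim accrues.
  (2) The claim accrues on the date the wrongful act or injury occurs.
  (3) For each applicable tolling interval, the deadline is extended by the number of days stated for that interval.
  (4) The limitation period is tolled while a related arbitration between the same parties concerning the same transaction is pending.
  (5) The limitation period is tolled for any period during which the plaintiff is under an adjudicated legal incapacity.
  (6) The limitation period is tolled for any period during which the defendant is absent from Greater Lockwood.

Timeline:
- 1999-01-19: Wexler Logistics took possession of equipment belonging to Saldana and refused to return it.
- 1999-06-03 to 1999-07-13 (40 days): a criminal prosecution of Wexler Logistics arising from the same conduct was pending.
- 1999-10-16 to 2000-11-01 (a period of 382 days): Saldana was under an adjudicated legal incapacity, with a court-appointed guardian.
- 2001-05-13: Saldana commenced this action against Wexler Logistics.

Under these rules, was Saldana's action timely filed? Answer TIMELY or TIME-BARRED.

TIME-BARRED

The claim accrued on 1999-01-19, the date of the act.
The untolled deadline — 1 year after 1999-01-19 — is 2000-01-19.
The plaintiff's legal incapacity from 1999-10-16 to 2000-11-01 tolled the period for 382 days, extending the deadline to 2001-02-04.
No stated provision tolls the period for a criminal prosecution, so the interval from 1999-06-03 to 1999-07-13 has no effect on the deadline.
Saldana filed on 2001-05-13, after the 2001-02-04 deadline, so the action is time-barred.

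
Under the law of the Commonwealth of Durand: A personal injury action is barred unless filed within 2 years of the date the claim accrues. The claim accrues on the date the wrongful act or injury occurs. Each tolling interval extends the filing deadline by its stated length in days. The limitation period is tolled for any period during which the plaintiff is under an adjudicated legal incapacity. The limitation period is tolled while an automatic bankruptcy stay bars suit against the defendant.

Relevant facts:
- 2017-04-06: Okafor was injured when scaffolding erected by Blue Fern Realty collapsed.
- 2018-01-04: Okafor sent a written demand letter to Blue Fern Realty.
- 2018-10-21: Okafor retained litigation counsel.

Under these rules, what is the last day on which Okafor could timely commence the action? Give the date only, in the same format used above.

2019-04-06

The claim accrued on 2017-04-06, the date of the act.
Adding the 2 years base period to 2017-04-06 gives a deadline of 2019-04-06, before any tolling.
None of the other events listed affects the running of the period under the stated rules.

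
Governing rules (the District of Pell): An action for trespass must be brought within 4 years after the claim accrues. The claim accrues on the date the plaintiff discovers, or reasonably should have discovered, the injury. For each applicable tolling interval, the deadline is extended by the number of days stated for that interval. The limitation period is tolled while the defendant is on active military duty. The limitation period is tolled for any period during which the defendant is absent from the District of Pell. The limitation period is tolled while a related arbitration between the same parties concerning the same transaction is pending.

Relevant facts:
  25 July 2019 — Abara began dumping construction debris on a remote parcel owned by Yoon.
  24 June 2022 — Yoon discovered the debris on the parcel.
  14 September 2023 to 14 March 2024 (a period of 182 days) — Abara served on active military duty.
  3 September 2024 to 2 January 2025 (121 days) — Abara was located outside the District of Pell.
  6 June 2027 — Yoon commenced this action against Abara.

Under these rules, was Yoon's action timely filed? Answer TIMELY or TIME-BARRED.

Accrual is tied to discovery, so the period began on 24 June 2022 rather than on 25 July 2019 when the act occurred.
4 years from 24 June 2022 is 24 June 2026.
The defendant's active military service from 14 September 2023 to 14 March 2024 tolled the period for 182 days, extending the deadline to 23 December 2026.
The defendant's absence from the jurisdiction from 3 September 2024 to 2 January 2025 tolled the period for 121 days, extending the deadline to 23 April 2027.
Filing on 6 June 2027 missed the 23 April 2027 deadline — the action is time-barred.

TIME-BARRED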